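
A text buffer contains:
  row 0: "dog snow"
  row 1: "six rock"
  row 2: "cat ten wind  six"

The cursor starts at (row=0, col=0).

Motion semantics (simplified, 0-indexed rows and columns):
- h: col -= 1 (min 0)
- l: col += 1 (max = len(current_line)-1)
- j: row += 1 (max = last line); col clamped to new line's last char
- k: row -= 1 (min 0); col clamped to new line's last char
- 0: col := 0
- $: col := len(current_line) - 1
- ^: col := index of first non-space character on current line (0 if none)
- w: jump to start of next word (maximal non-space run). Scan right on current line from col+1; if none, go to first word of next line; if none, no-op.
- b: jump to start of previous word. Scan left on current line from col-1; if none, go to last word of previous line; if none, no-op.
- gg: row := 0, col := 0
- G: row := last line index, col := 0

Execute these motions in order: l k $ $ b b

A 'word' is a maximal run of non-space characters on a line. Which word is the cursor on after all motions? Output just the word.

After 1 (l): row=0 col=1 char='o'
After 2 (k): row=0 col=1 char='o'
After 3 ($): row=0 col=7 char='w'
After 4 ($): row=0 col=7 char='w'
After 5 (b): row=0 col=4 char='s'
After 6 (b): row=0 col=0 char='d'

Answer: dog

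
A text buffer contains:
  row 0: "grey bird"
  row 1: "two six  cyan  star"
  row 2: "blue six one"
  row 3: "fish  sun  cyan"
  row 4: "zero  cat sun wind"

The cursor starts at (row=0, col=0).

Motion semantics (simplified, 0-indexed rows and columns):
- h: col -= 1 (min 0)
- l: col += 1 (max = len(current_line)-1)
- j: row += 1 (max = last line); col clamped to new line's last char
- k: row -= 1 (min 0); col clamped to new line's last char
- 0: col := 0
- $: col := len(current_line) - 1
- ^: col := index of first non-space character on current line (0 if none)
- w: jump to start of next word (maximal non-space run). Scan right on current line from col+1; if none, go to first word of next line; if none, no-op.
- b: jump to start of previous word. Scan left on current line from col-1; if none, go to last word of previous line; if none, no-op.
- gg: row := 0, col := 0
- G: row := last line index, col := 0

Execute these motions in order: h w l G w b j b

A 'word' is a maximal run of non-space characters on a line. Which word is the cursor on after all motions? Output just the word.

After 1 (h): row=0 col=0 char='g'
After 2 (w): row=0 col=5 char='b'
After 3 (l): row=0 col=6 char='i'
After 4 (G): row=4 col=0 char='z'
After 5 (w): row=4 col=6 char='c'
After 6 (b): row=4 col=0 char='z'
After 7 (j): row=4 col=0 char='z'
After 8 (b): row=3 col=11 char='c'

Answer: cyan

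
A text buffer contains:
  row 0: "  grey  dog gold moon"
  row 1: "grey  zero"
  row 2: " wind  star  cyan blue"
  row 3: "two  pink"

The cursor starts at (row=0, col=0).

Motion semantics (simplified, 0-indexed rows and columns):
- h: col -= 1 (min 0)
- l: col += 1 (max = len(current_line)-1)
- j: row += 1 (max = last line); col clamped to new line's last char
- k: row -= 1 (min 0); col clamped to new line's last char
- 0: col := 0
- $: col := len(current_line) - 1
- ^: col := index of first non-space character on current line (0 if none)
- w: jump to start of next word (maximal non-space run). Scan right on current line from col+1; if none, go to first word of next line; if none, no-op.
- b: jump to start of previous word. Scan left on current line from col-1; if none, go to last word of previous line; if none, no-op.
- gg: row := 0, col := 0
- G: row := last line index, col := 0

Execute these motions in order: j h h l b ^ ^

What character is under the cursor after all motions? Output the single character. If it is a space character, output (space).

After 1 (j): row=1 col=0 char='g'
After 2 (h): row=1 col=0 char='g'
After 3 (h): row=1 col=0 char='g'
After 4 (l): row=1 col=1 char='r'
After 5 (b): row=1 col=0 char='g'
After 6 (^): row=1 col=0 char='g'
After 7 (^): row=1 col=0 char='g'

Answer: g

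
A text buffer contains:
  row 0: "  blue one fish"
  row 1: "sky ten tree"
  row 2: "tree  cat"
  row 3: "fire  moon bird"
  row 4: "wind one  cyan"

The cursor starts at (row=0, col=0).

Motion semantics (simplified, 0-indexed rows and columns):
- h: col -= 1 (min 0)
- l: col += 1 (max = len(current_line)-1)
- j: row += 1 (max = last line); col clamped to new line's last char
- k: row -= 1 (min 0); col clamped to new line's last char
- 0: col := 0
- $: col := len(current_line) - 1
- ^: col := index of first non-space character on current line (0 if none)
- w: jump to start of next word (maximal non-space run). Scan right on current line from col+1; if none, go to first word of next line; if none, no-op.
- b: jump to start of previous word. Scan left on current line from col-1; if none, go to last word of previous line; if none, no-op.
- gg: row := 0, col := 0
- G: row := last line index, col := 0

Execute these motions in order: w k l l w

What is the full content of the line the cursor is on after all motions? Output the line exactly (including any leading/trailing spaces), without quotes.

Answer:   blue one fish

Derivation:
After 1 (w): row=0 col=2 char='b'
After 2 (k): row=0 col=2 char='b'
After 3 (l): row=0 col=3 char='l'
After 4 (l): row=0 col=4 char='u'
After 5 (w): row=0 col=7 char='o'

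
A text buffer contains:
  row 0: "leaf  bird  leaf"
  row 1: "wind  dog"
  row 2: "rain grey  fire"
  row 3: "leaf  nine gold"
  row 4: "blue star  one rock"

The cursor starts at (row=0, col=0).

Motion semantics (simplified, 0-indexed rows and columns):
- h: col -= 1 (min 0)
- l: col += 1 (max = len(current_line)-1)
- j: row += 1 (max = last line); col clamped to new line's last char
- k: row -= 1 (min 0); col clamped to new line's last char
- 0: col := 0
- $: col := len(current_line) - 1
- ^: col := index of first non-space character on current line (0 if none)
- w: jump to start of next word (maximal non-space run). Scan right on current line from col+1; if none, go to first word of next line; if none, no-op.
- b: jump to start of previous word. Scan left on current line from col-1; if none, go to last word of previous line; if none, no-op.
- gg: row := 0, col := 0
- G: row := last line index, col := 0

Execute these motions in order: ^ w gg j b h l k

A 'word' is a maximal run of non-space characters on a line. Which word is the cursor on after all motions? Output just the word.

After 1 (^): row=0 col=0 char='l'
After 2 (w): row=0 col=6 char='b'
After 3 (gg): row=0 col=0 char='l'
After 4 (j): row=1 col=0 char='w'
After 5 (b): row=0 col=12 char='l'
After 6 (h): row=0 col=11 char='_'
After 7 (l): row=0 col=12 char='l'
After 8 (k): row=0 col=12 char='l'

Answer: leaf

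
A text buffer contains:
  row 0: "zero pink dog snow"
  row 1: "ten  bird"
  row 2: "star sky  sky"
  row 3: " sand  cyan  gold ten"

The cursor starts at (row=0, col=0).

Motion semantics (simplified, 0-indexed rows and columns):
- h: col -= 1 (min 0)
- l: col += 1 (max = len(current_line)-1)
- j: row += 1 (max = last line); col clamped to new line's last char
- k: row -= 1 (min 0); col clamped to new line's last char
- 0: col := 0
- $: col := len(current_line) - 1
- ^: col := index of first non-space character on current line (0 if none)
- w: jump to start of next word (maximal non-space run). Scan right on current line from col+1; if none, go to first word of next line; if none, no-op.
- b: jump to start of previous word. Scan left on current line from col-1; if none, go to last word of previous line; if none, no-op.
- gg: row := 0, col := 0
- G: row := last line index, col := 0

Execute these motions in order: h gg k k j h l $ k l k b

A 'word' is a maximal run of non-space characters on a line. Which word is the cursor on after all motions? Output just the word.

After 1 (h): row=0 col=0 char='z'
After 2 (gg): row=0 col=0 char='z'
After 3 (k): row=0 col=0 char='z'
After 4 (k): row=0 col=0 char='z'
After 5 (j): row=1 col=0 char='t'
After 6 (h): row=1 col=0 char='t'
After 7 (l): row=1 col=1 char='e'
After 8 ($): row=1 col=8 char='d'
After 9 (k): row=0 col=8 char='k'
After 10 (l): row=0 col=9 char='_'
After 11 (k): row=0 col=9 char='_'
After 12 (b): row=0 col=5 char='p'

Answer: pink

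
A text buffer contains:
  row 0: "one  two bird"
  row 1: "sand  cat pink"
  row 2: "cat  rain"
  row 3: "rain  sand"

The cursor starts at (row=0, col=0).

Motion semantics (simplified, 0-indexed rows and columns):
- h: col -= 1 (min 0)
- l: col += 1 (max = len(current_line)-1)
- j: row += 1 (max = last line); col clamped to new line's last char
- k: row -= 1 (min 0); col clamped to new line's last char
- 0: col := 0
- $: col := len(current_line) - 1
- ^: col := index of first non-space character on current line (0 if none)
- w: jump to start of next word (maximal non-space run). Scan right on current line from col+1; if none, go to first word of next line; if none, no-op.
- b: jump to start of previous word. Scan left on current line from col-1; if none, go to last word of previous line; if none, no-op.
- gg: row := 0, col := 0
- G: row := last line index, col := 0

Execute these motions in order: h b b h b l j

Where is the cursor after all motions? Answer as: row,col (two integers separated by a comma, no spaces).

After 1 (h): row=0 col=0 char='o'
After 2 (b): row=0 col=0 char='o'
After 3 (b): row=0 col=0 char='o'
After 4 (h): row=0 col=0 char='o'
After 5 (b): row=0 col=0 char='o'
After 6 (l): row=0 col=1 char='n'
After 7 (j): row=1 col=1 char='a'

Answer: 1,1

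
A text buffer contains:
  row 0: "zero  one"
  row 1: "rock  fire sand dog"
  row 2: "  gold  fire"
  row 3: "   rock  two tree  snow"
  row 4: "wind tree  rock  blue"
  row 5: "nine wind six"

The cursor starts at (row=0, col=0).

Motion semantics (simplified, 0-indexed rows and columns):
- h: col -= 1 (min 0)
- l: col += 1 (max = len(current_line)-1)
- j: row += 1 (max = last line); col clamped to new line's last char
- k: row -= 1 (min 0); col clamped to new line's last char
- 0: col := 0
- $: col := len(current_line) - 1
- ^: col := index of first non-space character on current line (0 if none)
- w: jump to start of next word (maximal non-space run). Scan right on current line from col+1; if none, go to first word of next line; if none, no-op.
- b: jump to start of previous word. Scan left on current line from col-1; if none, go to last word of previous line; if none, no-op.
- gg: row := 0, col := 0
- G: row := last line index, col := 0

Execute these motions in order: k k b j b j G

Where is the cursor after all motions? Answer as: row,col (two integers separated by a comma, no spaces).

Answer: 5,0

Derivation:
After 1 (k): row=0 col=0 char='z'
After 2 (k): row=0 col=0 char='z'
After 3 (b): row=0 col=0 char='z'
After 4 (j): row=1 col=0 char='r'
After 5 (b): row=0 col=6 char='o'
After 6 (j): row=1 col=6 char='f'
After 7 (G): row=5 col=0 char='n'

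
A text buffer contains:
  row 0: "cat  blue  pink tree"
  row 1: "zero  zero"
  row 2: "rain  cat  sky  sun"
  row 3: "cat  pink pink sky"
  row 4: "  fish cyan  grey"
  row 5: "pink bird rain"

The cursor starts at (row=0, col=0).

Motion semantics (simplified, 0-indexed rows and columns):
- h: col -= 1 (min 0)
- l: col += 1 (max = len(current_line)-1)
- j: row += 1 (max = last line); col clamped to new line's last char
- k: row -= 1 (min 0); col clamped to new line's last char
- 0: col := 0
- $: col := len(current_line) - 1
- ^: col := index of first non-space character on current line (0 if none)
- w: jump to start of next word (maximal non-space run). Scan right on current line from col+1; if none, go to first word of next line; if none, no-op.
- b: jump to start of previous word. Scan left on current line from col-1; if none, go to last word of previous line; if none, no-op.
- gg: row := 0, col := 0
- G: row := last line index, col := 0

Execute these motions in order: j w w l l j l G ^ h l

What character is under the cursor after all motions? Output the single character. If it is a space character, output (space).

After 1 (j): row=1 col=0 char='z'
After 2 (w): row=1 col=6 char='z'
After 3 (w): row=2 col=0 char='r'
After 4 (l): row=2 col=1 char='a'
After 5 (l): row=2 col=2 char='i'
After 6 (j): row=3 col=2 char='t'
After 7 (l): row=3 col=3 char='_'
After 8 (G): row=5 col=0 char='p'
After 9 (^): row=5 col=0 char='p'
After 10 (h): row=5 col=0 char='p'
After 11 (l): row=5 col=1 char='i'

Answer: i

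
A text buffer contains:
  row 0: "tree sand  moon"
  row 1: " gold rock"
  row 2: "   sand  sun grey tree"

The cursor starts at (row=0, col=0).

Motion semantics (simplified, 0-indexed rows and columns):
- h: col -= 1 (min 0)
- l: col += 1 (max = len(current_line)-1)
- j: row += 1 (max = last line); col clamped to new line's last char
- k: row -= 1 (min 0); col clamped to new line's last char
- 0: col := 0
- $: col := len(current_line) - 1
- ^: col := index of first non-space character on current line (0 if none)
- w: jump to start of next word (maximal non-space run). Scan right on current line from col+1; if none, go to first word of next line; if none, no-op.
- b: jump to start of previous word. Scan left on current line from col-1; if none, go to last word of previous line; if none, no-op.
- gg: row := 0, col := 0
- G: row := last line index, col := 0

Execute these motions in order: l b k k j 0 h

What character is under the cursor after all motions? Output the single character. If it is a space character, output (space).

After 1 (l): row=0 col=1 char='r'
After 2 (b): row=0 col=0 char='t'
After 3 (k): row=0 col=0 char='t'
After 4 (k): row=0 col=0 char='t'
After 5 (j): row=1 col=0 char='_'
After 6 (0): row=1 col=0 char='_'
After 7 (h): row=1 col=0 char='_'

Answer: (space)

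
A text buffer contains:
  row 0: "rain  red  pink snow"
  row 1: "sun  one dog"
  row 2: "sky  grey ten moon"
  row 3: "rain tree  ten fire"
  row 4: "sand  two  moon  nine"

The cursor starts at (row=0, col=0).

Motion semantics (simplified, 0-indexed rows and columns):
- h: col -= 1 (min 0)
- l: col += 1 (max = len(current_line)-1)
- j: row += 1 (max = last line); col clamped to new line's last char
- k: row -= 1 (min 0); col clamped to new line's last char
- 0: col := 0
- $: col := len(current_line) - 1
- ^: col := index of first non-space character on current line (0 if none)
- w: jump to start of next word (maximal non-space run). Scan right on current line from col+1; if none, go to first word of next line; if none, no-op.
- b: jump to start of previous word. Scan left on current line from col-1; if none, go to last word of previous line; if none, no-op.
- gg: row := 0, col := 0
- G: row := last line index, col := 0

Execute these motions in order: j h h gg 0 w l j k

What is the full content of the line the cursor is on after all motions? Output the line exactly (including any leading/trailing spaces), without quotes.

After 1 (j): row=1 col=0 char='s'
After 2 (h): row=1 col=0 char='s'
After 3 (h): row=1 col=0 char='s'
After 4 (gg): row=0 col=0 char='r'
After 5 (0): row=0 col=0 char='r'
After 6 (w): row=0 col=6 char='r'
After 7 (l): row=0 col=7 char='e'
After 8 (j): row=1 col=7 char='e'
After 9 (k): row=0 col=7 char='e'

Answer: rain  red  pink snow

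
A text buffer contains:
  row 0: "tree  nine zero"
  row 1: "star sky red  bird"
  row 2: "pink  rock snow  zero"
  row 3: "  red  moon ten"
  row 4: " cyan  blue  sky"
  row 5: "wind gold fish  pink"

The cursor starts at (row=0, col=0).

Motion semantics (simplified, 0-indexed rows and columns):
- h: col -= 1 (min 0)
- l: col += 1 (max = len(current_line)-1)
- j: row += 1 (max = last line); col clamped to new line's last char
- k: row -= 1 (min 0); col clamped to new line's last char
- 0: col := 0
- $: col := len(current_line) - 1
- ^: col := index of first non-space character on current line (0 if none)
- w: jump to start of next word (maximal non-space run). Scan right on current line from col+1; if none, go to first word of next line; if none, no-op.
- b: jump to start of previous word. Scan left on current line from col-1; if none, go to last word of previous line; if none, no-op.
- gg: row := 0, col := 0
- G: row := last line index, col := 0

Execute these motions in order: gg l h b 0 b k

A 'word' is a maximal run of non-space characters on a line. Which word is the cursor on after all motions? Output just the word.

Answer: tree

Derivation:
After 1 (gg): row=0 col=0 char='t'
After 2 (l): row=0 col=1 char='r'
After 3 (h): row=0 col=0 char='t'
After 4 (b): row=0 col=0 char='t'
After 5 (0): row=0 col=0 char='t'
After 6 (b): row=0 col=0 char='t'
After 7 (k): row=0 col=0 char='t'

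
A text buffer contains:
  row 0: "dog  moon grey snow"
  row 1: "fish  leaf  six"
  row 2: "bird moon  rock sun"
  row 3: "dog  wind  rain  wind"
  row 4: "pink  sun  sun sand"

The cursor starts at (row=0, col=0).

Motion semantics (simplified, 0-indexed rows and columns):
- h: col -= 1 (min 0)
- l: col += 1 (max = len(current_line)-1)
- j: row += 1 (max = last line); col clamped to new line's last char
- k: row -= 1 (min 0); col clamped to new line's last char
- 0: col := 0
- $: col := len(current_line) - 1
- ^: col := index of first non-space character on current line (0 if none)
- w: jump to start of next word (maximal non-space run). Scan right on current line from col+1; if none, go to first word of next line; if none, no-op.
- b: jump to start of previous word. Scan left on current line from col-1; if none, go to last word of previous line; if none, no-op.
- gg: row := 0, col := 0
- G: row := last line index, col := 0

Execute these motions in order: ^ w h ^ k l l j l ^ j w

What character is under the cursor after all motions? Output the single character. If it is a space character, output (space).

Answer: m

Derivation:
After 1 (^): row=0 col=0 char='d'
After 2 (w): row=0 col=5 char='m'
After 3 (h): row=0 col=4 char='_'
After 4 (^): row=0 col=0 char='d'
After 5 (k): row=0 col=0 char='d'
After 6 (l): row=0 col=1 char='o'
After 7 (l): row=0 col=2 char='g'
After 8 (j): row=1 col=2 char='s'
After 9 (l): row=1 col=3 char='h'
After 10 (^): row=1 col=0 char='f'
After 11 (j): row=2 col=0 char='b'
After 12 (w): row=2 col=5 char='m'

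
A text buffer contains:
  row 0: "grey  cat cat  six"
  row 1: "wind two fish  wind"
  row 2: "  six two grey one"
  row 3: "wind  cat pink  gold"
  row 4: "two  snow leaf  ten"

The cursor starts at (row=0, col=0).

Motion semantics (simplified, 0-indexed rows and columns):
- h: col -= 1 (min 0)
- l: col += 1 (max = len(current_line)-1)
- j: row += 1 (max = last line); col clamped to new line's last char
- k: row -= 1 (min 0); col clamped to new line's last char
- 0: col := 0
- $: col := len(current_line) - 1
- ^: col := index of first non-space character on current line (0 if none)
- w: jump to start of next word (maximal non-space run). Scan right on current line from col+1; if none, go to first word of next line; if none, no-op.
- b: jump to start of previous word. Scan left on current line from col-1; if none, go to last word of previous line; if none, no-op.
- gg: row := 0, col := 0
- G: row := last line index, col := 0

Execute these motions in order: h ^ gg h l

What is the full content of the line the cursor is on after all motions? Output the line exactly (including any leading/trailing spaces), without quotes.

After 1 (h): row=0 col=0 char='g'
After 2 (^): row=0 col=0 char='g'
After 3 (gg): row=0 col=0 char='g'
After 4 (h): row=0 col=0 char='g'
After 5 (l): row=0 col=1 char='r'

Answer: grey  cat cat  six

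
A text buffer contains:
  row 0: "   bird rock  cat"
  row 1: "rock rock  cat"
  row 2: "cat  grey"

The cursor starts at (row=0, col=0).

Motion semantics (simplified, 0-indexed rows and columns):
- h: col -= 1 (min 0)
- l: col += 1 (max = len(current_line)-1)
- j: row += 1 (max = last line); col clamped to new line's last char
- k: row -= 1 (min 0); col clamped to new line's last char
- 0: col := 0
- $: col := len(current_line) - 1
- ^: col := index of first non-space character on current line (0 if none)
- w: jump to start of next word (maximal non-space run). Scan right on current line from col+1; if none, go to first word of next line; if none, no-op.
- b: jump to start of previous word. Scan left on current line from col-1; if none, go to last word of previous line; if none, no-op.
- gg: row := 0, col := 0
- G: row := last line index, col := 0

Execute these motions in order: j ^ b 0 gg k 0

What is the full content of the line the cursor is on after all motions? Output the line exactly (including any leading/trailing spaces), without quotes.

After 1 (j): row=1 col=0 char='r'
After 2 (^): row=1 col=0 char='r'
After 3 (b): row=0 col=14 char='c'
After 4 (0): row=0 col=0 char='_'
After 5 (gg): row=0 col=0 char='_'
After 6 (k): row=0 col=0 char='_'
After 7 (0): row=0 col=0 char='_'

Answer:    bird rock  cat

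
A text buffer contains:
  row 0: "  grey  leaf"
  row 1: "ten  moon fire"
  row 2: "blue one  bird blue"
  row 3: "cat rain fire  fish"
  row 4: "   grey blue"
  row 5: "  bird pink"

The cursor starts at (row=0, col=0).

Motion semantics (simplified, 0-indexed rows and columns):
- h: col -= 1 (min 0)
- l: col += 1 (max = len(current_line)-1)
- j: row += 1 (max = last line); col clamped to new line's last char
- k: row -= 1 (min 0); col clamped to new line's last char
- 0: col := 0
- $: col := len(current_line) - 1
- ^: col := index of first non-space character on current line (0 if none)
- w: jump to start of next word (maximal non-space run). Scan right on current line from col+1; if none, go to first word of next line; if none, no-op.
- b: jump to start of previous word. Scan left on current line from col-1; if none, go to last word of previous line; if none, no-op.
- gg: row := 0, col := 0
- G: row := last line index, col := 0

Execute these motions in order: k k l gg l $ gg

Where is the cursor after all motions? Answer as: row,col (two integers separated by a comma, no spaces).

After 1 (k): row=0 col=0 char='_'
After 2 (k): row=0 col=0 char='_'
After 3 (l): row=0 col=1 char='_'
After 4 (gg): row=0 col=0 char='_'
After 5 (l): row=0 col=1 char='_'
After 6 ($): row=0 col=11 char='f'
After 7 (gg): row=0 col=0 char='_'

Answer: 0,0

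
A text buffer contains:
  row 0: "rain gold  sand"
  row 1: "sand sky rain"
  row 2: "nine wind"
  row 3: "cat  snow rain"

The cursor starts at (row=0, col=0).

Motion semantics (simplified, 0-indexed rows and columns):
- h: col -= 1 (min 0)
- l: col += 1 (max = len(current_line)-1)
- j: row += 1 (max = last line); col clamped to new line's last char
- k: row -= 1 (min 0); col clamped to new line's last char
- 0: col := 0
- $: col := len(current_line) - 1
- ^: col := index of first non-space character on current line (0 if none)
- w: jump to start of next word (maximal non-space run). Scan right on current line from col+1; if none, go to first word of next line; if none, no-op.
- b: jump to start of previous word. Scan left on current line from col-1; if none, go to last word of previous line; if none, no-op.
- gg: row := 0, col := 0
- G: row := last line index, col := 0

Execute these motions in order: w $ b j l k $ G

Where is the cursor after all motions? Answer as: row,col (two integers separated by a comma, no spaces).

Answer: 3,0

Derivation:
After 1 (w): row=0 col=5 char='g'
After 2 ($): row=0 col=14 char='d'
After 3 (b): row=0 col=11 char='s'
After 4 (j): row=1 col=11 char='i'
After 5 (l): row=1 col=12 char='n'
After 6 (k): row=0 col=12 char='a'
After 7 ($): row=0 col=14 char='d'
After 8 (G): row=3 col=0 char='c'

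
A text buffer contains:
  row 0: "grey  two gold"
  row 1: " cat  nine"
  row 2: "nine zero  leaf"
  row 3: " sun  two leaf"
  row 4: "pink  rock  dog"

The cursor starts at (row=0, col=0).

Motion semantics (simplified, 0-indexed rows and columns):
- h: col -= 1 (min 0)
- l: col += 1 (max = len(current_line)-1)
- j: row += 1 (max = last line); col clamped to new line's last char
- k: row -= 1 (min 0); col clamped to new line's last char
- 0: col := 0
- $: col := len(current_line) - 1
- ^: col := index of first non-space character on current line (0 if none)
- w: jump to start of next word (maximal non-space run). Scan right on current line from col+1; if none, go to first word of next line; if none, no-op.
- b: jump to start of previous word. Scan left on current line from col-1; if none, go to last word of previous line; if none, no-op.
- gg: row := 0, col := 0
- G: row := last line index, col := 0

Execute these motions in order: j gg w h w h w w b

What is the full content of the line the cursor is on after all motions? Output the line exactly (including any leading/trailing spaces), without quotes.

After 1 (j): row=1 col=0 char='_'
After 2 (gg): row=0 col=0 char='g'
After 3 (w): row=0 col=6 char='t'
After 4 (h): row=0 col=5 char='_'
After 5 (w): row=0 col=6 char='t'
After 6 (h): row=0 col=5 char='_'
After 7 (w): row=0 col=6 char='t'
After 8 (w): row=0 col=10 char='g'
After 9 (b): row=0 col=6 char='t'

Answer: grey  two gold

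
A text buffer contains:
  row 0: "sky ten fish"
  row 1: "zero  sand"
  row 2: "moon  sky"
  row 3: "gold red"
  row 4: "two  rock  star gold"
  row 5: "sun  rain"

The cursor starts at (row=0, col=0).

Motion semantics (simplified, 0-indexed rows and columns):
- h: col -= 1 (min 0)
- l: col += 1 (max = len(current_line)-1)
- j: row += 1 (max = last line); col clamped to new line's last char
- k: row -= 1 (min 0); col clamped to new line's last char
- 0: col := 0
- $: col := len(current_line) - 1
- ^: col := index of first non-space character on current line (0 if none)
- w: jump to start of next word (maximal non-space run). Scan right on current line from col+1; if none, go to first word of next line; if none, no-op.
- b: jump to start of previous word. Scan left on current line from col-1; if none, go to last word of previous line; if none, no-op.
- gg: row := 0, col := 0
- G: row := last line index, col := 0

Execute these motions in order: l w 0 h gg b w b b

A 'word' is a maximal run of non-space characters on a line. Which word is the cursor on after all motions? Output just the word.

After 1 (l): row=0 col=1 char='k'
After 2 (w): row=0 col=4 char='t'
After 3 (0): row=0 col=0 char='s'
After 4 (h): row=0 col=0 char='s'
After 5 (gg): row=0 col=0 char='s'
After 6 (b): row=0 col=0 char='s'
After 7 (w): row=0 col=4 char='t'
After 8 (b): row=0 col=0 char='s'
After 9 (b): row=0 col=0 char='s'

Answer: sky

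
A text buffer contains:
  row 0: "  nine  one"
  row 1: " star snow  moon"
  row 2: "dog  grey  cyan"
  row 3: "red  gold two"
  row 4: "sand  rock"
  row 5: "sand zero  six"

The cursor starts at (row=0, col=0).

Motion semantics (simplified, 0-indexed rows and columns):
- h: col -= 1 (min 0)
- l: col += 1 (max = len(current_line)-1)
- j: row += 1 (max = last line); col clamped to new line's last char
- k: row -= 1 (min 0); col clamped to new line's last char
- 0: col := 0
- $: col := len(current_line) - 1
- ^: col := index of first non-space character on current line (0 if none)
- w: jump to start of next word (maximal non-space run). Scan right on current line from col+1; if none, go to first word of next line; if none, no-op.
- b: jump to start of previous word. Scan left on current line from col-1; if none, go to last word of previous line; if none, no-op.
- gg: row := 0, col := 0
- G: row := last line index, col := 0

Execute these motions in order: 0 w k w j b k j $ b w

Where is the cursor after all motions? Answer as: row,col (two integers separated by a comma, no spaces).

Answer: 2,0

Derivation:
After 1 (0): row=0 col=0 char='_'
After 2 (w): row=0 col=2 char='n'
After 3 (k): row=0 col=2 char='n'
After 4 (w): row=0 col=8 char='o'
After 5 (j): row=1 col=8 char='o'
After 6 (b): row=1 col=6 char='s'
After 7 (k): row=0 col=6 char='_'
After 8 (j): row=1 col=6 char='s'
After 9 ($): row=1 col=15 char='n'
After 10 (b): row=1 col=12 char='m'
After 11 (w): row=2 col=0 char='d'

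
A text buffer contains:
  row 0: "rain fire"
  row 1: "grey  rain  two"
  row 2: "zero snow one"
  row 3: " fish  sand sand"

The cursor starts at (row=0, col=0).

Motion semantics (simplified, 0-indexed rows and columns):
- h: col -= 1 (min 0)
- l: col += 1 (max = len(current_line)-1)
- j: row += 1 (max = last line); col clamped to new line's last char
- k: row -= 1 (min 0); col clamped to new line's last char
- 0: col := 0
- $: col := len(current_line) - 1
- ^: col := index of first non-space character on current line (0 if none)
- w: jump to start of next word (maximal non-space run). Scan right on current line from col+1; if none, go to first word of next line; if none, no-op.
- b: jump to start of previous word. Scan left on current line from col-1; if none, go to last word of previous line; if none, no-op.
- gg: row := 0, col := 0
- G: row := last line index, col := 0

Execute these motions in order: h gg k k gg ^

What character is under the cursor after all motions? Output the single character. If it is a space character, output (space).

After 1 (h): row=0 col=0 char='r'
After 2 (gg): row=0 col=0 char='r'
After 3 (k): row=0 col=0 char='r'
After 4 (k): row=0 col=0 char='r'
After 5 (gg): row=0 col=0 char='r'
After 6 (^): row=0 col=0 char='r'

Answer: r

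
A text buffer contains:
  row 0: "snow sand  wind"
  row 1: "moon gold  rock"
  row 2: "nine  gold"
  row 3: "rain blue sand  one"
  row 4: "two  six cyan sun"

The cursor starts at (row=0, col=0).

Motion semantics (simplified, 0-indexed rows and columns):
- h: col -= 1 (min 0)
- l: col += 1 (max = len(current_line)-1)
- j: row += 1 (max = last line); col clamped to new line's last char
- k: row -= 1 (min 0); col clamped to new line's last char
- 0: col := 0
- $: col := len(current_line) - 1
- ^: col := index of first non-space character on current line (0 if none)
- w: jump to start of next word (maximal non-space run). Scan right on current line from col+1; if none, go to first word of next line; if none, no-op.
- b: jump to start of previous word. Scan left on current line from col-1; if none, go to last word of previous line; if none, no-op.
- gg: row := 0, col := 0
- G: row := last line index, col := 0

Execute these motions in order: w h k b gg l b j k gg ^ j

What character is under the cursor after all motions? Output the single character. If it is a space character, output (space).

Answer: m

Derivation:
After 1 (w): row=0 col=5 char='s'
After 2 (h): row=0 col=4 char='_'
After 3 (k): row=0 col=4 char='_'
After 4 (b): row=0 col=0 char='s'
After 5 (gg): row=0 col=0 char='s'
After 6 (l): row=0 col=1 char='n'
After 7 (b): row=0 col=0 char='s'
After 8 (j): row=1 col=0 char='m'
After 9 (k): row=0 col=0 char='s'
After 10 (gg): row=0 col=0 char='s'
After 11 (^): row=0 col=0 char='s'
After 12 (j): row=1 col=0 char='m'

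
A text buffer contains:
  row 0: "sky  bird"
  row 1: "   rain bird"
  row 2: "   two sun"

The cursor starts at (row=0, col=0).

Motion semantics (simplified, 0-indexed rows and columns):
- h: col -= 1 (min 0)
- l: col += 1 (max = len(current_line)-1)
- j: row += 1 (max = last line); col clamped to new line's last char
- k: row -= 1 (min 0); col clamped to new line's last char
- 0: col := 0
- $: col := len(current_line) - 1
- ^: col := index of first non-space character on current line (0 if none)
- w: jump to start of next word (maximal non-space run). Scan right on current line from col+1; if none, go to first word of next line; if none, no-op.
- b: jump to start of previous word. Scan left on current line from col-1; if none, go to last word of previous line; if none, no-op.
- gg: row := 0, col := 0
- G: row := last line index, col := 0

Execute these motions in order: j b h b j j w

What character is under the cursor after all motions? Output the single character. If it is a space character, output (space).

Answer: t

Derivation:
After 1 (j): row=1 col=0 char='_'
After 2 (b): row=0 col=5 char='b'
After 3 (h): row=0 col=4 char='_'
After 4 (b): row=0 col=0 char='s'
After 5 (j): row=1 col=0 char='_'
After 6 (j): row=2 col=0 char='_'
After 7 (w): row=2 col=3 char='t'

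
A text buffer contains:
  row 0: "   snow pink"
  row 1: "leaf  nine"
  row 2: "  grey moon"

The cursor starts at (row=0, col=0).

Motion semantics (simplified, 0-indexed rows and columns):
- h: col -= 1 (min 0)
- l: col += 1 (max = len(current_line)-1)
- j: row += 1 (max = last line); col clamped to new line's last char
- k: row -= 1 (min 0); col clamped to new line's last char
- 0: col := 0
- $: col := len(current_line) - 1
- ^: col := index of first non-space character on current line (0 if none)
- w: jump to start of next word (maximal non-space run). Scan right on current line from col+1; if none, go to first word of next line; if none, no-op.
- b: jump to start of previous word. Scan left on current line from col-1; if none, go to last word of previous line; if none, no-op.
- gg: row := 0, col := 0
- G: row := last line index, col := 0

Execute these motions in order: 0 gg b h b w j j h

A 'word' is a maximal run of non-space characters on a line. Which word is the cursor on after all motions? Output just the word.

After 1 (0): row=0 col=0 char='_'
After 2 (gg): row=0 col=0 char='_'
After 3 (b): row=0 col=0 char='_'
After 4 (h): row=0 col=0 char='_'
After 5 (b): row=0 col=0 char='_'
After 6 (w): row=0 col=3 char='s'
After 7 (j): row=1 col=3 char='f'
After 8 (j): row=2 col=3 char='r'
After 9 (h): row=2 col=2 char='g'

Answer: grey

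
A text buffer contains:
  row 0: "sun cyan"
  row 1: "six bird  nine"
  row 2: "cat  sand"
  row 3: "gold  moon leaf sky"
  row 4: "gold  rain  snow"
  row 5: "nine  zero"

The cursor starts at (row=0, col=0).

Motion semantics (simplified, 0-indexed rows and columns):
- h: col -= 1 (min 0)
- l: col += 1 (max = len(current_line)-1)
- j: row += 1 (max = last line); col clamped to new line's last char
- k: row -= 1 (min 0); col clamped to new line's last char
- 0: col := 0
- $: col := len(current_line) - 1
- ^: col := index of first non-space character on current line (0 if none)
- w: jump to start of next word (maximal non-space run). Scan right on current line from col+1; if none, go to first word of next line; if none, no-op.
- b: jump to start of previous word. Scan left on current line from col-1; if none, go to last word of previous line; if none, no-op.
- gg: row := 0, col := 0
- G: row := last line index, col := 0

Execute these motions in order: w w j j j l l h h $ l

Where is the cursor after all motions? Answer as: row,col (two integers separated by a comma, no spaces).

After 1 (w): row=0 col=4 char='c'
After 2 (w): row=1 col=0 char='s'
After 3 (j): row=2 col=0 char='c'
After 4 (j): row=3 col=0 char='g'
After 5 (j): row=4 col=0 char='g'
After 6 (l): row=4 col=1 char='o'
After 7 (l): row=4 col=2 char='l'
After 8 (h): row=4 col=1 char='o'
After 9 (h): row=4 col=0 char='g'
After 10 ($): row=4 col=15 char='w'
After 11 (l): row=4 col=15 char='w'

Answer: 4,15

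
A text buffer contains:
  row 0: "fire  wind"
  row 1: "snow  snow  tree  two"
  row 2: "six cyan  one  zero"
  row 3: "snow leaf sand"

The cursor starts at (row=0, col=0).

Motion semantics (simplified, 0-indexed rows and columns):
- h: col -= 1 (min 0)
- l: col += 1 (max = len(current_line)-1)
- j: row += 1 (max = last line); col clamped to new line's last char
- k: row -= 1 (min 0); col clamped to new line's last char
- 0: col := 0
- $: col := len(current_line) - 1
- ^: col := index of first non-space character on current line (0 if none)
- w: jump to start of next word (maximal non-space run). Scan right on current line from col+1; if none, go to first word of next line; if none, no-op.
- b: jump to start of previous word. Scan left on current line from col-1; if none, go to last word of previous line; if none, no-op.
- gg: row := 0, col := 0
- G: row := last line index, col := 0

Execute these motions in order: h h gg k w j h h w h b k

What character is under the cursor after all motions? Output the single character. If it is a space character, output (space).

After 1 (h): row=0 col=0 char='f'
After 2 (h): row=0 col=0 char='f'
After 3 (gg): row=0 col=0 char='f'
After 4 (k): row=0 col=0 char='f'
After 5 (w): row=0 col=6 char='w'
After 6 (j): row=1 col=6 char='s'
After 7 (h): row=1 col=5 char='_'
After 8 (h): row=1 col=4 char='_'
After 9 (w): row=1 col=6 char='s'
After 10 (h): row=1 col=5 char='_'
After 11 (b): row=1 col=0 char='s'
After 12 (k): row=0 col=0 char='f'

Answer: f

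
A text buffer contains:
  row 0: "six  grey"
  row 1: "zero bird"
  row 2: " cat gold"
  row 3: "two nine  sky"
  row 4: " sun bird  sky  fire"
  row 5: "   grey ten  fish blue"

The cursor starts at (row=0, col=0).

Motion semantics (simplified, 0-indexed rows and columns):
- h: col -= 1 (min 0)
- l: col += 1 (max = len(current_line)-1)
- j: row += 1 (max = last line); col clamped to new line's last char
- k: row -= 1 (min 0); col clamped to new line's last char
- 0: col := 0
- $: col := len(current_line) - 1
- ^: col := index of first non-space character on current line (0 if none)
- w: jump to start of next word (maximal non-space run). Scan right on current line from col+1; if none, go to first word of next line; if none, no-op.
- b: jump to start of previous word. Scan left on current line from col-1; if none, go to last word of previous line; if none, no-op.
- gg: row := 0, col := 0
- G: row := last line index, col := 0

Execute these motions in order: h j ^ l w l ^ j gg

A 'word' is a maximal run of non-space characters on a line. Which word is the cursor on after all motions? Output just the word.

After 1 (h): row=0 col=0 char='s'
After 2 (j): row=1 col=0 char='z'
After 3 (^): row=1 col=0 char='z'
After 4 (l): row=1 col=1 char='e'
After 5 (w): row=1 col=5 char='b'
After 6 (l): row=1 col=6 char='i'
After 7 (^): row=1 col=0 char='z'
After 8 (j): row=2 col=0 char='_'
After 9 (gg): row=0 col=0 char='s'

Answer: six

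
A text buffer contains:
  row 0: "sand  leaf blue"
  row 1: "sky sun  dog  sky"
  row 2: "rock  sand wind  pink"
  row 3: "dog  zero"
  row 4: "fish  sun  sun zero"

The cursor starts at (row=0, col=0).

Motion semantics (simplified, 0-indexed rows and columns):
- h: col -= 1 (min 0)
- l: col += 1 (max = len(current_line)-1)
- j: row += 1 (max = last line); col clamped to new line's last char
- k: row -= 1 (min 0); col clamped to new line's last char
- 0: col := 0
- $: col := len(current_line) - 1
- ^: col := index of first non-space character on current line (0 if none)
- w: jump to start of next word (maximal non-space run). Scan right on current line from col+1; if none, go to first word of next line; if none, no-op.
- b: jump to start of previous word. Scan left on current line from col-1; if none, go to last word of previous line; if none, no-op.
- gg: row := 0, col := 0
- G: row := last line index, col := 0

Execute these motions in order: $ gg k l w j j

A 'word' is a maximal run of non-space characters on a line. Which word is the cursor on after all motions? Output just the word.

Answer: sand

Derivation:
After 1 ($): row=0 col=14 char='e'
After 2 (gg): row=0 col=0 char='s'
After 3 (k): row=0 col=0 char='s'
After 4 (l): row=0 col=1 char='a'
After 5 (w): row=0 col=6 char='l'
After 6 (j): row=1 col=6 char='n'
After 7 (j): row=2 col=6 char='s'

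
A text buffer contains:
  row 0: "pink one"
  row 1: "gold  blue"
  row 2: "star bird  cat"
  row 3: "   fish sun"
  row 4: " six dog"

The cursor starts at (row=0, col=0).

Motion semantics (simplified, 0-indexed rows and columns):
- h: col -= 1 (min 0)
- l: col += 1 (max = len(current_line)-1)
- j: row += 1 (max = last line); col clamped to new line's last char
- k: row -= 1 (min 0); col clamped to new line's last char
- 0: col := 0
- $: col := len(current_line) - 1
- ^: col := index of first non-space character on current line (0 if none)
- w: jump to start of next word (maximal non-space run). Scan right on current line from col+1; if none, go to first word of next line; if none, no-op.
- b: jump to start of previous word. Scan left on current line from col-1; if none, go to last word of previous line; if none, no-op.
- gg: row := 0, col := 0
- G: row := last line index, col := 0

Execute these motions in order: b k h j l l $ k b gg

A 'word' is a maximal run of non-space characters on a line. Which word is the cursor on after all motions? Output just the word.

After 1 (b): row=0 col=0 char='p'
After 2 (k): row=0 col=0 char='p'
After 3 (h): row=0 col=0 char='p'
After 4 (j): row=1 col=0 char='g'
After 5 (l): row=1 col=1 char='o'
After 6 (l): row=1 col=2 char='l'
After 7 ($): row=1 col=9 char='e'
After 8 (k): row=0 col=7 char='e'
After 9 (b): row=0 col=5 char='o'
After 10 (gg): row=0 col=0 char='p'

Answer: pink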